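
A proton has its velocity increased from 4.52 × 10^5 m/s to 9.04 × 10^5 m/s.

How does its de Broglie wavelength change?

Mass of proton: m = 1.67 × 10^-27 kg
The wavelength decreases by a factor of 2.

Using λ = h/(mv):

Initial wavelength: λ₁ = h/(mv₁) = 8.78 × 10^-13 m
Final wavelength: λ₂ = h/(mv₂) = 4.39 × 10^-13 m

Since λ ∝ 1/v, when velocity increases by a factor of 2, the wavelength decreases by a factor of 2.

λ₂/λ₁ = v₁/v₂ = 1/2

The wavelength decreases by a factor of 2.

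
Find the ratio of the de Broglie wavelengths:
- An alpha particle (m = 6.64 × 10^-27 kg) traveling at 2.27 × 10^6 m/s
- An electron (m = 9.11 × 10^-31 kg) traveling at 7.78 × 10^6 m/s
λ₁/λ₂ = 4.70 × 10^-4

Using λ = h/(mv):

λ₁ = h/(m₁v₁) = 4.40 × 10^-14 m
λ₂ = h/(m₂v₂) = 9.35 × 10^-11 m

Ratio λ₁/λ₂ = (m₂v₂)/(m₁v₁)
         = (9.11 × 10^-31 kg × 7.78 × 10^6 m/s) / (6.64 × 10^-27 kg × 2.27 × 10^6 m/s)
         = 4.70 × 10^-4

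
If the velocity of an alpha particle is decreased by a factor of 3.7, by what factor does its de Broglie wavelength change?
The wavelength increases by a factor of 3.7.

From λ = h/(mv), the wavelength is inversely proportional to velocity:

λ ∝ 1/v

If v → v/3.7, then λ → 3.7λ

When velocity is decreased by a factor of 3.7, the wavelength increases by a factor of 3.7.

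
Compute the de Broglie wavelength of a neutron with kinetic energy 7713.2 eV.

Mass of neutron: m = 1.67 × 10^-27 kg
3.26 × 10^-13 m

Using λ = h/√(2mKE):

First convert KE to Joules: KE = 7713.2 eV = 1.236 × 10^-15 J

λ = h/√(2mKE)
λ = (6.626 × 10^-34 J·s) / √(2 × 1.67 × 10^-27 kg × 1.236 × 10^-15 J)
λ = 3.26 × 10^-13 m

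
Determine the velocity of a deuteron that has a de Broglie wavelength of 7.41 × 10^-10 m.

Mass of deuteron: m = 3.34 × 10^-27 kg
2.68 × 10^2 m/s

From the de Broglie relation λ = h/(mv), we solve for v:

v = h/(mλ)
v = (6.626 × 10^-34 J·s) / (3.34 × 10^-27 kg × 7.41 × 10^-10 m)
v = 2.68 × 10^2 m/s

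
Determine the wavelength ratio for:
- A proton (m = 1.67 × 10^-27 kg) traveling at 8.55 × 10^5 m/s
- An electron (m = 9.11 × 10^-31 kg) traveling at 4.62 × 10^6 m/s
λ₁/λ₂ = 2.95 × 10^-3

Using λ = h/(mv):

λ₁ = h/(m₁v₁) = 4.64 × 10^-13 m
λ₂ = h/(m₂v₂) = 1.57 × 10^-10 m

Ratio λ₁/λ₂ = (m₂v₂)/(m₁v₁)
         = (9.11 × 10^-31 kg × 4.62 × 10^6 m/s) / (1.67 × 10^-27 kg × 8.55 × 10^5 m/s)
         = 2.95 × 10^-3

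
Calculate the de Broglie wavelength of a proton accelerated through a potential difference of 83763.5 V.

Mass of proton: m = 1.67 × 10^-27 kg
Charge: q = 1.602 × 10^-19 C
9.90 × 10^-14 m

When a particle is accelerated through voltage V, it gains kinetic energy KE = qV.

The de Broglie wavelength is then λ = h/√(2mqV):

λ = h/√(2mqV)
λ = (6.626 × 10^-34 J·s) / √(2 × 1.67 × 10^-27 kg × 1.602 × 10^-19 C × 83763.5 V)
λ = 9.90 × 10^-14 m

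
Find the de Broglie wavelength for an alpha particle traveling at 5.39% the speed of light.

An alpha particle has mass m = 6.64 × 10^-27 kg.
6.18 × 10^-15 m

Using the de Broglie relation λ = h/(mv):

v = 5.39% × c = 1.616 × 10^7 m/s

λ = h/(mv)
λ = (6.626 × 10^-34 J·s) / (6.64 × 10^-27 kg × 1.616 × 10^7 m/s)
λ = 6.18 × 10^-15 m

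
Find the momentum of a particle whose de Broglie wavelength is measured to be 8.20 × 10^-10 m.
8.08 × 10^-25 kg·m/s

From the de Broglie relation λ = h/p, we solve for p:

p = h/λ
p = (6.626 × 10^-34 J·s) / (8.20 × 10^-10 m)
p = 8.08 × 10^-25 kg·m/s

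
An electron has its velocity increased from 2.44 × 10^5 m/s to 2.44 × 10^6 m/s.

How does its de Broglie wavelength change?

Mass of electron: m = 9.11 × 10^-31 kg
The wavelength decreases by a factor of 10.

Using λ = h/(mv):

Initial wavelength: λ₁ = h/(mv₁) = 2.98 × 10^-9 m
Final wavelength: λ₂ = h/(mv₂) = 2.98 × 10^-10 m

Since λ ∝ 1/v, when velocity increases by a factor of 10, the wavelength decreases by a factor of 10.

λ₂/λ₁ = v₁/v₂ = 1/10

The wavelength decreases by a factor of 10.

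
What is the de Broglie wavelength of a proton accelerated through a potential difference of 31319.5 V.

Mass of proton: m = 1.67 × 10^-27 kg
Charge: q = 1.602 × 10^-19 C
1.62 × 10^-13 m

When a particle is accelerated through voltage V, it gains kinetic energy KE = qV.

The de Broglie wavelength is then λ = h/√(2mqV):

λ = h/√(2mqV)
λ = (6.626 × 10^-34 J·s) / √(2 × 1.67 × 10^-27 kg × 1.602 × 10^-19 C × 31319.5 V)
λ = 1.62 × 10^-13 m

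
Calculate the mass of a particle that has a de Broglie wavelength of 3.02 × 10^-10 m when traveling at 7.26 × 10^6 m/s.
3.02 × 10^-31 kg

From the de Broglie relation λ = h/(mv), we solve for m:

m = h/(λv)
m = (6.626 × 10^-34 J·s) / (3.02 × 10^-10 m × 7.26 × 10^6 m/s)
m = 3.02 × 10^-31 kg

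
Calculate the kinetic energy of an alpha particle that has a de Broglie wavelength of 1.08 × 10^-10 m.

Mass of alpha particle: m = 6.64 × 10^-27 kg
2.83 × 10^-21 J (or 0.0177 eV)

From λ = h/√(2mKE), we solve for KE:

λ² = h²/(2mKE)
KE = h²/(2mλ²)
KE = (6.626 × 10^-34 J·s)² / (2 × 6.64 × 10^-27 kg × (1.08 × 10^-10 m)²)
KE = 2.83 × 10^-21 J
KE = 0.0177 eV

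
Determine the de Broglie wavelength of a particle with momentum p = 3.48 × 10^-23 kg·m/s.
1.90 × 10^-11 m

Using the de Broglie relation λ = h/p:

λ = h/p
λ = (6.626 × 10^-34 J·s) / (3.48 × 10^-23 kg·m/s)
λ = 1.90 × 10^-11 m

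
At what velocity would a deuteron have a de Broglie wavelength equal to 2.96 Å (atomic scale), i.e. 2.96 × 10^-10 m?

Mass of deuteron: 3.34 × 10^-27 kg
6.70 × 10^2 m/s

From λ = h/(mv), solve for v:

v = h/(mλ)
v = (6.626 × 10^-34 J·s) / (3.34 × 10^-27 kg × 2.96 × 10^-10 m)
v = 6.70 × 10^2 m/s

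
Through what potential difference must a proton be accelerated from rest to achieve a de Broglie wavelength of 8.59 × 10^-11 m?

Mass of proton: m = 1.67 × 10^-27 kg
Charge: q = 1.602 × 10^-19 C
1.11 × 10^-1 V

From λ = h/√(2mqV), we solve for V:

λ² = h²/(2mqV)
V = h²/(2mqλ²)
V = (6.626 × 10^-34 J·s)² / (2 × 1.67 × 10^-27 kg × 1.602 × 10^-19 C × (8.59 × 10^-11 m)²)
V = 1.11 × 10^-1 V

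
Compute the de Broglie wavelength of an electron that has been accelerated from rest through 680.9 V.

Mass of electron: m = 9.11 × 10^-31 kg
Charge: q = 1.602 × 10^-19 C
4.70 × 10^-11 m

When a particle is accelerated through voltage V, it gains kinetic energy KE = qV.

The de Broglie wavelength is then λ = h/√(2mqV):

λ = h/√(2mqV)
λ = (6.626 × 10^-34 J·s) / √(2 × 9.11 × 10^-31 kg × 1.602 × 10^-19 C × 680.9 V)
λ = 4.70 × 10^-11 m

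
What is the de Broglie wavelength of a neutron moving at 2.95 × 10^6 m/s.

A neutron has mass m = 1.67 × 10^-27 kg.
1.34 × 10^-13 m

Using the de Broglie relation λ = h/(mv):

λ = h/(mv)
λ = (6.626 × 10^-34 J·s) / (1.67 × 10^-27 kg × 2.95 × 10^6 m/s)
λ = 1.34 × 10^-13 m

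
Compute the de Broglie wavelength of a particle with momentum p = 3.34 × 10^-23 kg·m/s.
1.98 × 10^-11 m

Using the de Broglie relation λ = h/p:

λ = h/p
λ = (6.626 × 10^-34 J·s) / (3.34 × 10^-23 kg·m/s)
λ = 1.98 × 10^-11 m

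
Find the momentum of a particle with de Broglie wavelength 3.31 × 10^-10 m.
2.00 × 10^-24 kg·m/s

From the de Broglie relation λ = h/p, we solve for p:

p = h/λ
p = (6.626 × 10^-34 J·s) / (3.31 × 10^-10 m)
p = 2.00 × 10^-24 kg·m/s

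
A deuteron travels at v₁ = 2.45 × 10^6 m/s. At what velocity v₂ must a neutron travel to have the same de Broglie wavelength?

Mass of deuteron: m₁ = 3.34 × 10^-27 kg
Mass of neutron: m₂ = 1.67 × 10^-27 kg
v₂ = 4.90 × 10^6 m/s

For equal de Broglie wavelengths: λ₁ = λ₂

h/(m₁v₁) = h/(m₂v₂)
m₁v₁ = m₂v₂
v₂ = v₁ · (m₁/m₂)

v₂ = 2.45 × 10^6 m/s × (3.34 × 10^-27 kg / 1.67 × 10^-27 kg)
v₂ = 4.90 × 10^6 m/s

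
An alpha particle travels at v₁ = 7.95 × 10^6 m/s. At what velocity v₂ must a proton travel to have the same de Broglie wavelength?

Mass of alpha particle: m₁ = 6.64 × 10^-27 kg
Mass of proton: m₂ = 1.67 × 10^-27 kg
v₂ = 3.16 × 10^7 m/s

For equal de Broglie wavelengths: λ₁ = λ₂

h/(m₁v₁) = h/(m₂v₂)
m₁v₁ = m₂v₂
v₂ = v₁ · (m₁/m₂)

v₂ = 7.95 × 10^6 m/s × (6.64 × 10^-27 kg / 1.67 × 10^-27 kg)
v₂ = 3.16 × 10^7 m/s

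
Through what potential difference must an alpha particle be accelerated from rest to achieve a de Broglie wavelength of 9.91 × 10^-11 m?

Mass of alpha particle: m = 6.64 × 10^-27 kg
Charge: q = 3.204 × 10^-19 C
1.05 × 10^-2 V

From λ = h/√(2mqV), we solve for V:

λ² = h²/(2mqV)
V = h²/(2mqλ²)
V = (6.626 × 10^-34 J·s)² / (2 × 6.64 × 10^-27 kg × 3.204 × 10^-19 C × (9.91 × 10^-11 m)²)
V = 1.05 × 10^-2 V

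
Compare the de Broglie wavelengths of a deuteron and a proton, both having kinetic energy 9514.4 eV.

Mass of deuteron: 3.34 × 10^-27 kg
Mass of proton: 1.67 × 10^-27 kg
The proton has the longer wavelength.

Using λ = h/√(2mKE):

For deuteron: λ₁ = h/√(2m₁KE) = 2.08 × 10^-13 m
For proton: λ₂ = h/√(2m₂KE) = 2.94 × 10^-13 m

Since λ ∝ 1/√m at constant kinetic energy, the lighter particle has the longer wavelength.

The proton has the longer de Broglie wavelength.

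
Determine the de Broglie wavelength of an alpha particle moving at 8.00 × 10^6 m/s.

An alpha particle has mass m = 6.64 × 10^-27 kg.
1.25 × 10^-14 m

Using the de Broglie relation λ = h/(mv):

λ = h/(mv)
λ = (6.626 × 10^-34 J·s) / (6.64 × 10^-27 kg × 8.00 × 10^6 m/s)
λ = 1.25 × 10^-14 m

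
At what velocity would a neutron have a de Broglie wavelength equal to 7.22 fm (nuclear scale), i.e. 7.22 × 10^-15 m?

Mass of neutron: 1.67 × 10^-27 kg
5.50 × 10^7 m/s

From λ = h/(mv), solve for v:

v = h/(mλ)
v = (6.626 × 10^-34 J·s) / (1.67 × 10^-27 kg × 7.22 × 10^-15 m)
v = 5.50 × 10^7 m/s

Note: This velocity is 18.3% of the speed of light, so relativistic corrections would be needed for a more accurate calculation.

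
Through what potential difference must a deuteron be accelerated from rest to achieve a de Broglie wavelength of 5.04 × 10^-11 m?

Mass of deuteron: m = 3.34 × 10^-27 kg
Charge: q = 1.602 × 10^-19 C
1.62 × 10^-1 V

From λ = h/√(2mqV), we solve for V:

λ² = h²/(2mqV)
V = h²/(2mqλ²)
V = (6.626 × 10^-34 J·s)² / (2 × 3.34 × 10^-27 kg × 1.602 × 10^-19 C × (5.04 × 10^-11 m)²)
V = 1.62 × 10^-1 V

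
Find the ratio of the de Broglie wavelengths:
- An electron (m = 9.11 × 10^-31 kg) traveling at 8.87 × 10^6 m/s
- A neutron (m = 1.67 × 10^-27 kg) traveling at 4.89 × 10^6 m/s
λ₁/λ₂ = 1.01 × 10^3

Using λ = h/(mv):

λ₁ = h/(m₁v₁) = 8.20 × 10^-11 m
λ₂ = h/(m₂v₂) = 8.11 × 10^-14 m

Ratio λ₁/λ₂ = (m₂v₂)/(m₁v₁)
         = (1.67 × 10^-27 kg × 4.89 × 10^6 m/s) / (9.11 × 10^-31 kg × 8.87 × 10^6 m/s)
         = 1.01 × 10^3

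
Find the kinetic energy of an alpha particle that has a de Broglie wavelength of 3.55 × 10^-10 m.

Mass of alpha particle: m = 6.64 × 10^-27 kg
2.62 × 10^-22 J (or 1.64 × 10^-3 eV)

From λ = h/√(2mKE), we solve for KE:

λ² = h²/(2mKE)
KE = h²/(2mλ²)
KE = (6.626 × 10^-34 J·s)² / (2 × 6.64 × 10^-27 kg × (3.55 × 10^-10 m)²)
KE = 2.62 × 10^-22 J
KE = 1.64 × 10^-3 eV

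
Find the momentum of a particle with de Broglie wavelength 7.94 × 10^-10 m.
8.35 × 10^-25 kg·m/s

From the de Broglie relation λ = h/p, we solve for p:

p = h/λ
p = (6.626 × 10^-34 J·s) / (7.94 × 10^-10 m)
p = 8.35 × 10^-25 kg·m/s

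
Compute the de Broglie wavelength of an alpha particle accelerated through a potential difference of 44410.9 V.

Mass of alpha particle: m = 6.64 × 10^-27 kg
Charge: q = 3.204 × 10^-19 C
4.82 × 10^-14 m

When a particle is accelerated through voltage V, it gains kinetic energy KE = qV.

The de Broglie wavelength is then λ = h/√(2mqV):

λ = h/√(2mqV)
λ = (6.626 × 10^-34 J·s) / √(2 × 6.64 × 10^-27 kg × 3.204 × 10^-19 C × 44410.9 V)
λ = 4.82 × 10^-14 m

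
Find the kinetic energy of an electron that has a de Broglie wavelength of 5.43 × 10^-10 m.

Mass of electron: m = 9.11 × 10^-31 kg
8.17 × 10^-19 J (or 5.10 eV)

From λ = h/√(2mKE), we solve for KE:

λ² = h²/(2mKE)
KE = h²/(2mλ²)
KE = (6.626 × 10^-34 J·s)² / (2 × 9.11 × 10^-31 kg × (5.43 × 10^-10 m)²)
KE = 8.17 × 10^-19 J
KE = 5.10 eV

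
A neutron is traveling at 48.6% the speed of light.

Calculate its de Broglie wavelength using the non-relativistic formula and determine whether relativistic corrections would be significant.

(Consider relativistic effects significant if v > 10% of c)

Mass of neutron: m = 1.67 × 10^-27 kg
Yes, relativistic corrections are needed.

Using the non-relativistic de Broglie formula λ = h/(mv):

v = 48.6% × c = 1.457 × 10^8 m/s

λ = h/(mv)
λ = (6.626 × 10^-34 J·s) / (1.67 × 10^-27 kg × 1.457 × 10^8 m/s)
λ = 2.72 × 10^-15 m

Since v = 48.6% of c > 10% of c, relativistic corrections ARE significant and the actual wavelength would differ from this non-relativistic estimate.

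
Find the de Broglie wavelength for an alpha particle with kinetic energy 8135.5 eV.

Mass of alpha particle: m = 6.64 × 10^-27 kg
1.59 × 10^-13 m

Using λ = h/√(2mKE):

First convert KE to Joules: KE = 8135.5 eV = 1.303 × 10^-15 J

λ = h/√(2mKE)
λ = (6.626 × 10^-34 J·s) / √(2 × 6.64 × 10^-27 kg × 1.303 × 10^-15 J)
λ = 1.59 × 10^-13 m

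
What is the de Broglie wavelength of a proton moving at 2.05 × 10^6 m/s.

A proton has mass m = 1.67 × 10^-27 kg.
1.94 × 10^-13 m

Using the de Broglie relation λ = h/(mv):

λ = h/(mv)
λ = (6.626 × 10^-34 J·s) / (1.67 × 10^-27 kg × 2.05 × 10^6 m/s)
λ = 1.94 × 10^-13 m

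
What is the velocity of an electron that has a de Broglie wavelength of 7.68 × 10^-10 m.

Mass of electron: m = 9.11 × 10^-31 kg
9.47 × 10^5 m/s

From the de Broglie relation λ = h/(mv), we solve for v:

v = h/(mλ)
v = (6.626 × 10^-34 J·s) / (9.11 × 10^-31 kg × 7.68 × 10^-10 m)
v = 9.47 × 10^5 m/s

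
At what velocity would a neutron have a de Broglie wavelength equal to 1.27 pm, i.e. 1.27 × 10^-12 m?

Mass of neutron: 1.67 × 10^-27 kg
3.12 × 10^5 m/s

From λ = h/(mv), solve for v:

v = h/(mλ)
v = (6.626 × 10^-34 J·s) / (1.67 × 10^-27 kg × 1.27 × 10^-12 m)
v = 3.12 × 10^5 m/s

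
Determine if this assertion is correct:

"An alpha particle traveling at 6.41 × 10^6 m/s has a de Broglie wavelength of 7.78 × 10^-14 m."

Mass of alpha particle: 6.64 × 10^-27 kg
False

The claim is incorrect.

Using λ = h/(mv):
λ = (6.626 × 10^-34 J·s) / (6.64 × 10^-27 kg × 6.41 × 10^6 m/s)
λ = 1.56 × 10^-14 m

The actual wavelength differs from the claimed 7.78 × 10^-14 m.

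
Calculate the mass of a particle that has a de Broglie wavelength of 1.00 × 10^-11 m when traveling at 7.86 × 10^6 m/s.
8.43 × 10^-30 kg

From the de Broglie relation λ = h/(mv), we solve for m:

m = h/(λv)
m = (6.626 × 10^-34 J·s) / (1.00 × 10^-11 m × 7.86 × 10^6 m/s)
m = 8.43 × 10^-30 kg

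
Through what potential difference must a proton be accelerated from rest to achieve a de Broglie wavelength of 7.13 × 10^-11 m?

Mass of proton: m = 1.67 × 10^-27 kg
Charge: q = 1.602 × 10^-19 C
1.61 × 10^-1 V

From λ = h/√(2mqV), we solve for V:

λ² = h²/(2mqV)
V = h²/(2mqλ²)
V = (6.626 × 10^-34 J·s)² / (2 × 1.67 × 10^-27 kg × 1.602 × 10^-19 C × (7.13 × 10^-11 m)²)
V = 1.61 × 10^-1 V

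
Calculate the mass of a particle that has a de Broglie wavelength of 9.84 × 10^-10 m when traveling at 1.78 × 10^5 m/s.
3.78 × 10^-30 kg

From the de Broglie relation λ = h/(mv), we solve for m:

m = h/(λv)
m = (6.626 × 10^-34 J·s) / (9.84 × 10^-10 m × 1.78 × 10^5 m/s)
m = 3.78 × 10^-30 kg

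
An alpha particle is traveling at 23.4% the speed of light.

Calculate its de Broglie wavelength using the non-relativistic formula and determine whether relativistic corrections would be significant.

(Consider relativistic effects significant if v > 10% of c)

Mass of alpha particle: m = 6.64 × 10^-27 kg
Yes, relativistic corrections are needed.

Using the non-relativistic de Broglie formula λ = h/(mv):

v = 23.4% × c = 7.015 × 10^7 m/s

λ = h/(mv)
λ = (6.626 × 10^-34 J·s) / (6.64 × 10^-27 kg × 7.015 × 10^7 m/s)
λ = 1.42 × 10^-15 m

Since v = 23.4% of c > 10% of c, relativistic corrections ARE significant and the actual wavelength would differ from this non-relativistic estimate.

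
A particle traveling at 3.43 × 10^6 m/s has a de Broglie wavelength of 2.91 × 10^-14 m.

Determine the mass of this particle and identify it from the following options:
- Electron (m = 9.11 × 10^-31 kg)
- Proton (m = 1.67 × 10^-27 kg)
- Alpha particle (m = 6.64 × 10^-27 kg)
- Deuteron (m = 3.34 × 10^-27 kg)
The particle is an alpha particle.

From λ = h/(mv), solve for mass:

m = h/(λv)
m = (6.626 × 10^-34 J·s) / (2.91 × 10^-14 m × 3.43 × 10^6 m/s)
m = 6.64 × 10^-27 kg

Comparing with the listed masses, this is closest to an alpha particle.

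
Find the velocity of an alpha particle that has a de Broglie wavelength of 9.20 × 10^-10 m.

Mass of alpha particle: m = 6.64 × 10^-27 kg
1.08 × 10^2 m/s

From the de Broglie relation λ = h/(mv), we solve for v:

v = h/(mλ)
v = (6.626 × 10^-34 J·s) / (6.64 × 10^-27 kg × 9.20 × 10^-10 m)
v = 1.08 × 10^2 m/s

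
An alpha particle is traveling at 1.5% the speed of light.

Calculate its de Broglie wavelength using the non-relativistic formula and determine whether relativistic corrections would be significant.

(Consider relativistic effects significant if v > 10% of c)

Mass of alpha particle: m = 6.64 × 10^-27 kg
No, relativistic corrections are not needed.

Using the non-relativistic de Broglie formula λ = h/(mv):

v = 1.5% × c = 4.497 × 10^6 m/s

λ = h/(mv)
λ = (6.626 × 10^-34 J·s) / (6.64 × 10^-27 kg × 4.497 × 10^6 m/s)
λ = 2.22 × 10^-14 m

Since v = 1.5% of c < 10% of c, relativistic corrections are NOT significant and this non-relativistic result is a good approximation.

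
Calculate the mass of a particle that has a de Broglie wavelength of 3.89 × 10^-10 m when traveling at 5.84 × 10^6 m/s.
2.92 × 10^-31 kg

From the de Broglie relation λ = h/(mv), we solve for m:

m = h/(λv)
m = (6.626 × 10^-34 J·s) / (3.89 × 10^-10 m × 5.84 × 10^6 m/s)
m = 2.92 × 10^-31 kg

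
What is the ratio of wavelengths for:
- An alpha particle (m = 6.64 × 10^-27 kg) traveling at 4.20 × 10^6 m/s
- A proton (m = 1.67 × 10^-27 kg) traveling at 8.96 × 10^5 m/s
λ₁/λ₂ = 0.0537

Using λ = h/(mv):

λ₁ = h/(m₁v₁) = 2.38 × 10^-14 m
λ₂ = h/(m₂v₂) = 4.43 × 10^-13 m

Ratio λ₁/λ₂ = (m₂v₂)/(m₁v₁)
         = (1.67 × 10^-27 kg × 8.96 × 10^5 m/s) / (6.64 × 10^-27 kg × 4.20 × 10^6 m/s)
         = 0.0537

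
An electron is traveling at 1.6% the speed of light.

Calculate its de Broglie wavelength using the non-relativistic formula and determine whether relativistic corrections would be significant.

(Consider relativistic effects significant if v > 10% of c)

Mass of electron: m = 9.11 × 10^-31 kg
No, relativistic corrections are not needed.

Using the non-relativistic de Broglie formula λ = h/(mv):

v = 1.6% × c = 4.797 × 10^6 m/s

λ = h/(mv)
λ = (6.626 × 10^-34 J·s) / (9.11 × 10^-31 kg × 4.797 × 10^6 m/s)
λ = 1.52 × 10^-10 m

Since v = 1.6% of c < 10% of c, relativistic corrections are NOT significant and this non-relativistic result is a good approximation.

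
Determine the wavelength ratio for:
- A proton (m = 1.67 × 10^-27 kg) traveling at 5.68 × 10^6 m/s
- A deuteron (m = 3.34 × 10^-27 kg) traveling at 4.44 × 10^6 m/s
λ₁/λ₂ = 1.56

Using λ = h/(mv):

λ₁ = h/(m₁v₁) = 6.99 × 10^-14 m
λ₂ = h/(m₂v₂) = 4.47 × 10^-14 m

Ratio λ₁/λ₂ = (m₂v₂)/(m₁v₁)
         = (3.34 × 10^-27 kg × 4.44 × 10^6 m/s) / (1.67 × 10^-27 kg × 5.68 × 10^6 m/s)
         = 1.56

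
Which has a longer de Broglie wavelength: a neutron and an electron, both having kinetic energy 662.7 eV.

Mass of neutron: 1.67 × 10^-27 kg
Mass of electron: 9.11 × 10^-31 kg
The electron has the longer wavelength.

Using λ = h/√(2mKE):

For neutron: λ₁ = h/√(2m₁KE) = 1.11 × 10^-12 m
For electron: λ₂ = h/√(2m₂KE) = 4.76 × 10^-11 m

Since λ ∝ 1/√m at constant kinetic energy, the lighter particle has the longer wavelength.

The electron has the longer de Broglie wavelength.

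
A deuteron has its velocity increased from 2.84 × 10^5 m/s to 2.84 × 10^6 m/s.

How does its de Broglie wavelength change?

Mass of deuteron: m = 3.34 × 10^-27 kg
The wavelength decreases by a factor of 10.

Using λ = h/(mv):

Initial wavelength: λ₁ = h/(mv₁) = 6.99 × 10^-13 m
Final wavelength: λ₂ = h/(mv₂) = 6.99 × 10^-14 m

Since λ ∝ 1/v, when velocity increases by a factor of 10, the wavelength decreases by a factor of 10.

λ₂/λ₁ = v₁/v₂ = 1/10

The wavelength decreases by a factor of 10.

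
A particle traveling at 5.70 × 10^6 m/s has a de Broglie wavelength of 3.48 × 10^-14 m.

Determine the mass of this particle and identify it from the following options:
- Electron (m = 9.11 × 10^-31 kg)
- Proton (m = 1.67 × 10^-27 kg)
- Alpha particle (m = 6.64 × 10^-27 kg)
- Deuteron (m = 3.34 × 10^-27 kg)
The particle is a deuteron.

From λ = h/(mv), solve for mass:

m = h/(λv)
m = (6.626 × 10^-34 J·s) / (3.48 × 10^-14 m × 5.70 × 10^6 m/s)
m = 3.34 × 10^-27 kg

Comparing with the listed masses, this is closest to a deuteron.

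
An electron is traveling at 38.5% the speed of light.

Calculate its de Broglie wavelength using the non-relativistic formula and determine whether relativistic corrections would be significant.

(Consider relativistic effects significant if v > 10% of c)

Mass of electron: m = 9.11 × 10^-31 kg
Yes, relativistic corrections are needed.

Using the non-relativistic de Broglie formula λ = h/(mv):

v = 38.5% × c = 1.154 × 10^8 m/s

λ = h/(mv)
λ = (6.626 × 10^-34 J·s) / (9.11 × 10^-31 kg × 1.154 × 10^8 m/s)
λ = 6.30 × 10^-12 m

Since v = 38.5% of c > 10% of c, relativistic corrections ARE significant and the actual wavelength would differ from this non-relativistic estimate.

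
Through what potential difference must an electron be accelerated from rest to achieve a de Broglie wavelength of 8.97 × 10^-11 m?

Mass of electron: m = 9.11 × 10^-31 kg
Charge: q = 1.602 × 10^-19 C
187 V

From λ = h/√(2mqV), we solve for V:

λ² = h²/(2mqV)
V = h²/(2mqλ²)
V = (6.626 × 10^-34 J·s)² / (2 × 9.11 × 10^-31 kg × 1.602 × 10^-19 C × (8.97 × 10^-11 m)²)
V = 187 V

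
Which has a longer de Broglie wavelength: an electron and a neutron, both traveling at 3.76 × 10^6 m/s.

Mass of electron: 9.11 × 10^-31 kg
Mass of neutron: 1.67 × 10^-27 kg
The electron has the longer wavelength.

Using λ = h/(mv), since both particles have the same velocity, the wavelength depends only on mass.

For electron: λ₁ = h/(m₁v) = 1.93 × 10^-10 m
For neutron: λ₂ = h/(m₂v) = 1.06 × 10^-13 m

Since λ ∝ 1/m at constant velocity, the lighter particle has the longer wavelength.

The electron has the longer de Broglie wavelength.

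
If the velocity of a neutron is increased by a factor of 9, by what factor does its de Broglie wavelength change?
The wavelength decreases by a factor of 9.

From λ = h/(mv), the wavelength is inversely proportional to velocity:

λ ∝ 1/v

If v → 9v, then λ → λ/9

When velocity is increased by a factor of 9, the wavelength decreases by a factor of 9.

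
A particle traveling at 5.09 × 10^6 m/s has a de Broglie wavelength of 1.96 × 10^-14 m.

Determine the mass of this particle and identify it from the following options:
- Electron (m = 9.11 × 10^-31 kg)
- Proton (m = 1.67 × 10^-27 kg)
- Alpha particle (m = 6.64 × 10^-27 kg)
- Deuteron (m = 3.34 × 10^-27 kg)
The particle is an alpha particle.

From λ = h/(mv), solve for mass:

m = h/(λv)
m = (6.626 × 10^-34 J·s) / (1.96 × 10^-14 m × 5.09 × 10^6 m/s)
m = 6.64 × 10^-27 kg

Comparing with the listed masses, this is closest to an alpha particle.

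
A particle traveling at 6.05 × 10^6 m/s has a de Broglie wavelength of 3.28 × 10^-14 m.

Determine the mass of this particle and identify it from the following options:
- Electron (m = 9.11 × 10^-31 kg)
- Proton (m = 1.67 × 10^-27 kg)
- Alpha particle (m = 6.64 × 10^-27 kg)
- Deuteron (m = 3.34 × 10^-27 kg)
The particle is a deuteron.

From λ = h/(mv), solve for mass:

m = h/(λv)
m = (6.626 × 10^-34 J·s) / (3.28 × 10^-14 m × 6.05 × 10^6 m/s)
m = 3.34 × 10^-27 kg

Comparing with the listed masses, this is closest to a deuteron.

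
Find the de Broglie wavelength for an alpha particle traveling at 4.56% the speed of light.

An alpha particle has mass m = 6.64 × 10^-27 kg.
7.30 × 10^-15 m

Using the de Broglie relation λ = h/(mv):

v = 4.56% × c = 1.367 × 10^7 m/s

λ = h/(mv)
λ = (6.626 × 10^-34 J·s) / (6.64 × 10^-27 kg × 1.367 × 10^7 m/s)
λ = 7.30 × 10^-15 m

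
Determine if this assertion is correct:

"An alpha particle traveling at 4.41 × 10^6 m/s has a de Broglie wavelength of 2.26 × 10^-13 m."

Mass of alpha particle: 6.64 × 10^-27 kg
False

The claim is incorrect.

Using λ = h/(mv):
λ = (6.626 × 10^-34 J·s) / (6.64 × 10^-27 kg × 4.41 × 10^6 m/s)
λ = 2.26 × 10^-14 m

The actual wavelength differs from the claimed 2.26 × 10^-13 m.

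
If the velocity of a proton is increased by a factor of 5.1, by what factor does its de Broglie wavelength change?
The wavelength decreases by a factor of 5.1.

From λ = h/(mv), the wavelength is inversely proportional to velocity:

λ ∝ 1/v

If v → 5.1v, then λ → λ/5.1

When velocity is increased by a factor of 5.1, the wavelength decreases by a factor of 5.1.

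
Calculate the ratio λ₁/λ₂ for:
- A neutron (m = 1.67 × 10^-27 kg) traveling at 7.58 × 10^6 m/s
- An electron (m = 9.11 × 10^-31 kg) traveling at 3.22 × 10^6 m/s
λ₁/λ₂ = 2.32 × 10^-4

Using λ = h/(mv):

λ₁ = h/(m₁v₁) = 5.23 × 10^-14 m
λ₂ = h/(m₂v₂) = 2.26 × 10^-10 m

Ratio λ₁/λ₂ = (m₂v₂)/(m₁v₁)
         = (9.11 × 10^-31 kg × 3.22 × 10^6 m/s) / (1.67 × 10^-27 kg × 7.58 × 10^6 m/s)
         = 2.32 × 10^-4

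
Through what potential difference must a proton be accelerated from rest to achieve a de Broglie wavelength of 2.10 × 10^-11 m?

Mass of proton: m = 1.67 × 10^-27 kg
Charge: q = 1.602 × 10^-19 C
1.86 V

From λ = h/√(2mqV), we solve for V:

λ² = h²/(2mqV)
V = h²/(2mqλ²)
V = (6.626 × 10^-34 J·s)² / (2 × 1.67 × 10^-27 kg × 1.602 × 10^-19 C × (2.10 × 10^-11 m)²)
V = 1.86 V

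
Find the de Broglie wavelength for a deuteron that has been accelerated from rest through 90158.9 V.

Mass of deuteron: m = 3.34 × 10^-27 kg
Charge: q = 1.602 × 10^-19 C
6.75 × 10^-14 m

When a particle is accelerated through voltage V, it gains kinetic energy KE = qV.

The de Broglie wavelength is then λ = h/√(2mqV):

λ = h/√(2mqV)
λ = (6.626 × 10^-34 J·s) / √(2 × 3.34 × 10^-27 kg × 1.602 × 10^-19 C × 90158.9 V)
λ = 6.75 × 10^-14 m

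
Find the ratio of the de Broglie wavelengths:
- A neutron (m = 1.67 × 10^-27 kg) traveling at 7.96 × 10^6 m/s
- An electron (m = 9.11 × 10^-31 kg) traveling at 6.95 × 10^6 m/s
λ₁/λ₂ = 4.76 × 10^-4

Using λ = h/(mv):

λ₁ = h/(m₁v₁) = 4.98 × 10^-14 m
λ₂ = h/(m₂v₂) = 1.05 × 10^-10 m

Ratio λ₁/λ₂ = (m₂v₂)/(m₁v₁)
         = (9.11 × 10^-31 kg × 6.95 × 10^6 m/s) / (1.67 × 10^-27 kg × 7.96 × 10^6 m/s)
         = 4.76 × 10^-4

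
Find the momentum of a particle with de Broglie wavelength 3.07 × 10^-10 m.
2.16 × 10^-24 kg·m/s

From the de Broglie relation λ = h/p, we solve for p:

p = h/λ
p = (6.626 × 10^-34 J·s) / (3.07 × 10^-10 m)
p = 2.16 × 10^-24 kg·m/s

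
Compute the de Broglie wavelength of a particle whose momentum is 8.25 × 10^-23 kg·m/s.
8.03 × 10^-12 m

Using the de Broglie relation λ = h/p:

λ = h/p
λ = (6.626 × 10^-34 J·s) / (8.25 × 10^-23 kg·m/s)
λ = 8.03 × 10^-12 m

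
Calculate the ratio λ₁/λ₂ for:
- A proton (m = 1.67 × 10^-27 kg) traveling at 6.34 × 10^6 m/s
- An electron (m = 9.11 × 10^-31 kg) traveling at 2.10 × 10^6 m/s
λ₁/λ₂ = 1.81 × 10^-4

Using λ = h/(mv):

λ₁ = h/(m₁v₁) = 6.26 × 10^-14 m
λ₂ = h/(m₂v₂) = 3.46 × 10^-10 m

Ratio λ₁/λ₂ = (m₂v₂)/(m₁v₁)
         = (9.11 × 10^-31 kg × 2.10 × 10^6 m/s) / (1.67 × 10^-27 kg × 6.34 × 10^6 m/s)
         = 1.81 × 10^-4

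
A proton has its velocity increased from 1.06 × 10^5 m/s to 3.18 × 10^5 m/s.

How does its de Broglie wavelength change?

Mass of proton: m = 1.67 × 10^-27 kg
The wavelength decreases by a factor of 3.

Using λ = h/(mv):

Initial wavelength: λ₁ = h/(mv₁) = 3.74 × 10^-12 m
Final wavelength: λ₂ = h/(mv₂) = 1.25 × 10^-12 m

Since λ ∝ 1/v, when velocity increases by a factor of 3, the wavelength decreases by a factor of 3.

λ₂/λ₁ = v₁/v₂ = 1/3

The wavelength decreases by a factor of 3.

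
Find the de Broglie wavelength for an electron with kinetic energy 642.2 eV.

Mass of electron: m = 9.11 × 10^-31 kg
4.84 × 10^-11 m

Using λ = h/√(2mKE):

First convert KE to Joules: KE = 642.2 eV = 1.029 × 10^-16 J

λ = h/√(2mKE)
λ = (6.626 × 10^-34 J·s) / √(2 × 9.11 × 10^-31 kg × 1.029 × 10^-16 J)
λ = 4.84 × 10^-11 m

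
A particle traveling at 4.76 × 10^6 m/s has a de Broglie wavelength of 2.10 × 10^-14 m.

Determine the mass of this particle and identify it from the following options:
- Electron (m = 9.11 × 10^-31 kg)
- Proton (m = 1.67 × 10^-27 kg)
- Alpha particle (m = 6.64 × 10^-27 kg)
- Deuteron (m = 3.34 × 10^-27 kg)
The particle is an alpha particle.

From λ = h/(mv), solve for mass:

m = h/(λv)
m = (6.626 × 10^-34 J·s) / (2.10 × 10^-14 m × 4.76 × 10^6 m/s)
m = 6.63 × 10^-27 kg

Comparing with the listed masses, this is closest to an alpha particle.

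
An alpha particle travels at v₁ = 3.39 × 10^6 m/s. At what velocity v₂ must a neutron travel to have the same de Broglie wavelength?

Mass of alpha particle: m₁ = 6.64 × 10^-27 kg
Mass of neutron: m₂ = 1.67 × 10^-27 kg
v₂ = 1.35 × 10^7 m/s

For equal de Broglie wavelengths: λ₁ = λ₂

h/(m₁v₁) = h/(m₂v₂)
m₁v₁ = m₂v₂
v₂ = v₁ · (m₁/m₂)

v₂ = 3.39 × 10^6 m/s × (6.64 × 10^-27 kg / 1.67 × 10^-27 kg)
v₂ = 1.35 × 10^7 m/s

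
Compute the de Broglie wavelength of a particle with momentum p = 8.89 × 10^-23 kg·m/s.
7.45 × 10^-12 m

Using the de Broglie relation λ = h/p:

λ = h/p
λ = (6.626 × 10^-34 J·s) / (8.89 × 10^-23 kg·m/s)
λ = 7.45 × 10^-12 m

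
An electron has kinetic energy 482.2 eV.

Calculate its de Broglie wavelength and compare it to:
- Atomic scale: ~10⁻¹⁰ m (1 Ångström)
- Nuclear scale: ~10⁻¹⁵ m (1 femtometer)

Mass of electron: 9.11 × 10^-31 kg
λ = 5.58 × 10^-11 m, which is between nuclear and atomic scales.

Using λ = h/√(2mKE):

KE = 482.2 eV = 7.726 × 10^-17 J

λ = h/√(2mKE)
λ = (6.626 × 10^-34 J·s) / √(2 × 9.11 × 10^-31 kg × 7.726 × 10^-17 J)
λ = 5.58 × 10^-11 m

Comparison:
- Atomic scale (10⁻¹⁰ m): λ is 0.56× this size
- Nuclear scale (10⁻¹⁵ m): λ is 5.6e+04× this size

The wavelength is between nuclear and atomic scales.

This wavelength is appropriate for probing atomic structure but too large for nuclear physics experiments.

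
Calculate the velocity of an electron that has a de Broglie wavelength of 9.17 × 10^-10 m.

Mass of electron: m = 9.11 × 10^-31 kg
7.93 × 10^5 m/s

From the de Broglie relation λ = h/(mv), we solve for v:

v = h/(mλ)
v = (6.626 × 10^-34 J·s) / (9.11 × 10^-31 kg × 9.17 × 10^-10 m)
v = 7.93 × 10^5 m/s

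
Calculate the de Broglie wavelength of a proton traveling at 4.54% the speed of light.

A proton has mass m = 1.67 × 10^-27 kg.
2.92 × 10^-14 m

Using the de Broglie relation λ = h/(mv):

v = 4.54% × c = 1.361 × 10^7 m/s

λ = h/(mv)
λ = (6.626 × 10^-34 J·s) / (1.67 × 10^-27 kg × 1.361 × 10^7 m/s)
λ = 2.92 × 10^-14 m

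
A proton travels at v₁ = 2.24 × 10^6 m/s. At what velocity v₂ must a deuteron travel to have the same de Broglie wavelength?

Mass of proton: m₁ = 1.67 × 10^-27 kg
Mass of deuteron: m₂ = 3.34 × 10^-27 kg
v₂ = 1.12 × 10^6 m/s

For equal de Broglie wavelengths: λ₁ = λ₂

h/(m₁v₁) = h/(m₂v₂)
m₁v₁ = m₂v₂
v₂ = v₁ · (m₁/m₂)

v₂ = 2.24 × 10^6 m/s × (1.67 × 10^-27 kg / 3.34 × 10^-27 kg)
v₂ = 1.12 × 10^6 m/s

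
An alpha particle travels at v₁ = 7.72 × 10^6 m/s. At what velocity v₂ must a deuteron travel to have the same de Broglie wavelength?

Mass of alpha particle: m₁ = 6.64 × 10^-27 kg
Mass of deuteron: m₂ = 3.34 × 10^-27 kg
v₂ = 1.53 × 10^7 m/s

For equal de Broglie wavelengths: λ₁ = λ₂

h/(m₁v₁) = h/(m₂v₂)
m₁v₁ = m₂v₂
v₂ = v₁ · (m₁/m₂)

v₂ = 7.72 × 10^6 m/s × (6.64 × 10^-27 kg / 3.34 × 10^-27 kg)
v₂ = 1.53 × 10^7 m/s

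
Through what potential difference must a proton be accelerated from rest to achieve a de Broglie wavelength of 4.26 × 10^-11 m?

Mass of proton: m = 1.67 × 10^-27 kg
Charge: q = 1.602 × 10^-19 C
4.52 × 10^-1 V

From λ = h/√(2mqV), we solve for V:

λ² = h²/(2mqV)
V = h²/(2mqλ²)
V = (6.626 × 10^-34 J·s)² / (2 × 1.67 × 10^-27 kg × 1.602 × 10^-19 C × (4.26 × 10^-11 m)²)
V = 4.52 × 10^-1 V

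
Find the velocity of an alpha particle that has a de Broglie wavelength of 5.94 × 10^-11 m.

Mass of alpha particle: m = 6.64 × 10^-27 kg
1.68 × 10^3 m/s

From the de Broglie relation λ = h/(mv), we solve for v:

v = h/(mλ)
v = (6.626 × 10^-34 J·s) / (6.64 × 10^-27 kg × 5.94 × 10^-11 m)
v = 1.68 × 10^3 m/s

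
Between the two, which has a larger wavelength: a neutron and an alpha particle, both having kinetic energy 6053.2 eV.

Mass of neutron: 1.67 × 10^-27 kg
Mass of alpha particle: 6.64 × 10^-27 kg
The neutron has the longer wavelength.

Using λ = h/√(2mKE):

For neutron: λ₁ = h/√(2m₁KE) = 3.68 × 10^-13 m
For alpha particle: λ₂ = h/√(2m₂KE) = 1.85 × 10^-13 m

Since λ ∝ 1/√m at constant kinetic energy, the lighter particle has the longer wavelength.

The neutron has the longer de Broglie wavelength.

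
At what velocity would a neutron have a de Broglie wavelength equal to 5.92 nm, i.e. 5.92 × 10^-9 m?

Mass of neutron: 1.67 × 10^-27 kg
6.70 × 10^1 m/s

From λ = h/(mv), solve for v:

v = h/(mλ)
v = (6.626 × 10^-34 J·s) / (1.67 × 10^-27 kg × 5.92 × 10^-9 m)
v = 6.70 × 10^1 m/s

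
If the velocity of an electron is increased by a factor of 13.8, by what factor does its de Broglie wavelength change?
The wavelength decreases by a factor of 13.8.

From λ = h/(mv), the wavelength is inversely proportional to velocity:

λ ∝ 1/v

If v → 13.8v, then λ → λ/13.8

When velocity is increased by a factor of 13.8, the wavelength decreases by a factor of 13.8.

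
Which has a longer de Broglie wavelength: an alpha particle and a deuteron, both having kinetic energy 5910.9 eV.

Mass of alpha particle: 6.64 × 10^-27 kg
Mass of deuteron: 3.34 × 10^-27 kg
The deuteron has the longer wavelength.

Using λ = h/√(2mKE):

For alpha particle: λ₁ = h/√(2m₁KE) = 1.87 × 10^-13 m
For deuteron: λ₂ = h/√(2m₂KE) = 2.63 × 10^-13 m

Since λ ∝ 1/√m at constant kinetic energy, the lighter particle has the longer wavelength.

The deuteron has the longer de Broglie wavelength.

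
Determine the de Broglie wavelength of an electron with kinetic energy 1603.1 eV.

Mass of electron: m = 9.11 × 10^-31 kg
3.06 × 10^-11 m

Using λ = h/√(2mKE):

First convert KE to Joules: KE = 1603.1 eV = 2.568 × 10^-16 J

λ = h/√(2mKE)
λ = (6.626 × 10^-34 J·s) / √(2 × 9.11 × 10^-31 kg × 2.568 × 10^-16 J)
λ = 3.06 × 10^-11 m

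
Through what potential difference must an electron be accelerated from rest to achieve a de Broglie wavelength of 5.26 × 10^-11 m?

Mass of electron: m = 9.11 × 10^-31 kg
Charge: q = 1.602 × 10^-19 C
544 V

From λ = h/√(2mqV), we solve for V:

λ² = h²/(2mqV)
V = h²/(2mqλ²)
V = (6.626 × 10^-34 J·s)² / (2 × 9.11 × 10^-31 kg × 1.602 × 10^-19 C × (5.26 × 10^-11 m)²)
V = 544 V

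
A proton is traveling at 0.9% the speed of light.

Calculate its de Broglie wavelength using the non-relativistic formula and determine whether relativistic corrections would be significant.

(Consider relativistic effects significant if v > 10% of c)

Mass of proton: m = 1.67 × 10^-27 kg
No, relativistic corrections are not needed.

Using the non-relativistic de Broglie formula λ = h/(mv):

v = 0.9% × c = 2.698 × 10^6 m/s

λ = h/(mv)
λ = (6.626 × 10^-34 J·s) / (1.67 × 10^-27 kg × 2.698 × 10^6 m/s)
λ = 1.47 × 10^-13 m

Since v = 0.9% of c < 10% of c, relativistic corrections are NOT significant and this non-relativistic result is a good approximation.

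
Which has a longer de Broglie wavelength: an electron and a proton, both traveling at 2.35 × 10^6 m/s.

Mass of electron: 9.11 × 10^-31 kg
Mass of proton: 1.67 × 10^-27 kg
The electron has the longer wavelength.

Using λ = h/(mv), since both particles have the same velocity, the wavelength depends only on mass.

For electron: λ₁ = h/(m₁v) = 3.10 × 10^-10 m
For proton: λ₂ = h/(m₂v) = 1.69 × 10^-13 m

Since λ ∝ 1/m at constant velocity, the lighter particle has the longer wavelength.

The electron has the longer de Broglie wavelength.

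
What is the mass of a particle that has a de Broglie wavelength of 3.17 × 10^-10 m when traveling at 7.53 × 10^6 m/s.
2.78 × 10^-31 kg

From the de Broglie relation λ = h/(mv), we solve for m:

m = h/(λv)
m = (6.626 × 10^-34 J·s) / (3.17 × 10^-10 m × 7.53 × 10^6 m/s)
m = 2.78 × 10^-31 kg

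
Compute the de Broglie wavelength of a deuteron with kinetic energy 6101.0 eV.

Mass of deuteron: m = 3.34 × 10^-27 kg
2.59 × 10^-13 m

Using λ = h/√(2mKE):

First convert KE to Joules: KE = 6101.0 eV = 9.775 × 10^-16 J

λ = h/√(2mKE)
λ = (6.626 × 10^-34 J·s) / √(2 × 3.34 × 10^-27 kg × 9.775 × 10^-16 J)
λ = 2.59 × 10^-13 m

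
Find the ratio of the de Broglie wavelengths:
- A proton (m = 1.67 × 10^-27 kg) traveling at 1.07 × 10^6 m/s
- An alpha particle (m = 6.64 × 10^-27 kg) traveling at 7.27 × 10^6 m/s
λ₁/λ₂ = 27.0

Using λ = h/(mv):

λ₁ = h/(m₁v₁) = 3.71 × 10^-13 m
λ₂ = h/(m₂v₂) = 1.37 × 10^-14 m

Ratio λ₁/λ₂ = (m₂v₂)/(m₁v₁)
         = (6.64 × 10^-27 kg × 7.27 × 10^6 m/s) / (1.67 × 10^-27 kg × 1.07 × 10^6 m/s)
         = 27.0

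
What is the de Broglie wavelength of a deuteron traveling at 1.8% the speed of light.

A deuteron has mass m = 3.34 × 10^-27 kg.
3.68 × 10^-14 m

Using the de Broglie relation λ = h/(mv):

v = 1.8% × c = 5.396 × 10^6 m/s

λ = h/(mv)
λ = (6.626 × 10^-34 J·s) / (3.34 × 10^-27 kg × 5.396 × 10^6 m/s)
λ = 3.68 × 10^-14 m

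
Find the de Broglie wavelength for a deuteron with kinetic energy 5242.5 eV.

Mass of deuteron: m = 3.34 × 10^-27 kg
2.80 × 10^-13 m

Using λ = h/√(2mKE):

First convert KE to Joules: KE = 5242.5 eV = 8.399 × 10^-16 J

λ = h/√(2mKE)
λ = (6.626 × 10^-34 J·s) / √(2 × 3.34 × 10^-27 kg × 8.399 × 10^-16 J)
λ = 2.80 × 10^-13 m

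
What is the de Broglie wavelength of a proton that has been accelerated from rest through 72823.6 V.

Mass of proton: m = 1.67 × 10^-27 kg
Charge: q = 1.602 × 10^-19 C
1.06 × 10^-13 m

When a particle is accelerated through voltage V, it gains kinetic energy KE = qV.

The de Broglie wavelength is then λ = h/√(2mqV):

λ = h/√(2mqV)
λ = (6.626 × 10^-34 J·s) / √(2 × 1.67 × 10^-27 kg × 1.602 × 10^-19 C × 72823.6 V)
λ = 1.06 × 10^-13 m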